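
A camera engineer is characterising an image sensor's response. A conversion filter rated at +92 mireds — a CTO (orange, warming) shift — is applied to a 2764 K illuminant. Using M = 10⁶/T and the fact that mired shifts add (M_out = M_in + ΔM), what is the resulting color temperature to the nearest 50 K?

M_in = 10⁶/2764 = 361.79 mireds.
M_out = 361.79 + (+92) = 453.79 mireds.
T_out = 10⁶/453.79 = 2203.6 K → 2200 K.

2200 K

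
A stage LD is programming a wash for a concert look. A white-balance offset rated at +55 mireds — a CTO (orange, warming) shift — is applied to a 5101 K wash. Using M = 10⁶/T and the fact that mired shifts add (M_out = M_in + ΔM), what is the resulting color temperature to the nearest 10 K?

3980 K

M_in = 10⁶/5101 = 196.04 mireds.
M_out = 196.04 + (+55) = 251.04 mireds.
T_out = 10⁶/251.04 = 3983.4 K → 3980 K.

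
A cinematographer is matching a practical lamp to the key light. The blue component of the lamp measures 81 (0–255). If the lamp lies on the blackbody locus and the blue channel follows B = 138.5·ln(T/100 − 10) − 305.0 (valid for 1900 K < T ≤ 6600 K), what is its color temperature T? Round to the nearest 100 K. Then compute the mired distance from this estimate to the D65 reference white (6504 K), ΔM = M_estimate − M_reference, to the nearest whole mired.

+231 mireds

ln(t − 10) = (81 + 305.0) / 138.5 = 2.7870.
t − 10 = e^2.7870 = 16.232, so t = 26.232.
T = 100·t = 2623 K → 2600 K to the nearest 100 K.
M_estimate = 10⁶/2600 = 384.62; M_reference = 10⁶/6504 = 153.75.
ΔM = 384.62 − 153.75 = 230.86 → +231 mireds.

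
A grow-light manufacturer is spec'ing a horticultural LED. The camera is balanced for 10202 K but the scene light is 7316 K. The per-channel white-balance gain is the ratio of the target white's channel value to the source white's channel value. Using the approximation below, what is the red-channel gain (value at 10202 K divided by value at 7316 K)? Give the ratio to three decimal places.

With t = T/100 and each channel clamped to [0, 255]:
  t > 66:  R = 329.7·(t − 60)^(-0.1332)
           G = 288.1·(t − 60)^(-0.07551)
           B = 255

0.857

At 7316 K (t = 73.16):
  R = 329.7·(73.16 − 60)^(-0.1332) = 329.7·13.16^(-0.1332) = 329.7·0.70944 = 233.902.
At 10202 K (t = 102.02):
  R = 329.7·(102.02 − 60)^(-0.1332) = 329.7·42.02^(-0.1332) = 329.7·0.60779 = 200.389.
Gain = 200.389 / 233.902 = 0.8567 → 0.857.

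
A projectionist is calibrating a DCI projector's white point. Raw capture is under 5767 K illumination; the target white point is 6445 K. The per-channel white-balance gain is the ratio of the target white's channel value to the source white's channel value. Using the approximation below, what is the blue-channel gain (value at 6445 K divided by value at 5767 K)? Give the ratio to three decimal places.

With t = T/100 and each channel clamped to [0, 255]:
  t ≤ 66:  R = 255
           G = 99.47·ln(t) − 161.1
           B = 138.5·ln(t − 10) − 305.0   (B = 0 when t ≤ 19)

At 5767 K (t = 57.67):
  B = 138.5·ln(57.67 − 10) − 305.0 = 138.5·ln 47.67 − 305.0 = 138.5·3.8643 − 305.0 = 230.206.
At 6445 K (t = 64.45):
  B = 138.5·ln(64.45 − 10) − 305.0 = 138.5·ln 54.45 − 305.0 = 138.5·3.9973 − 305.0 = 248.624.
Gain = 248.624 / 230.206 = 1.0800 → 1.080.

1.080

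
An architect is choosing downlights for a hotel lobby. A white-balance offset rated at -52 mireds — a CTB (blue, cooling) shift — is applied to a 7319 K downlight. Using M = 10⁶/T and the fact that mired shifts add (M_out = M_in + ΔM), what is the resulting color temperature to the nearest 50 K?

M_in = 10⁶/7319 = 136.63 mireds.
M_out = 136.63 + (-52) = 84.63 mireds.
T_out = 10⁶/84.63 = 11816.0 K → 11800 K.

11800 K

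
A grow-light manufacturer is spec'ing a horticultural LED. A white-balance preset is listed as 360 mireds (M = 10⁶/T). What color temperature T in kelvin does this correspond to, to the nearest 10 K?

T = 10⁶ / 360 = 2777.78 K → 2780 K.

2780 K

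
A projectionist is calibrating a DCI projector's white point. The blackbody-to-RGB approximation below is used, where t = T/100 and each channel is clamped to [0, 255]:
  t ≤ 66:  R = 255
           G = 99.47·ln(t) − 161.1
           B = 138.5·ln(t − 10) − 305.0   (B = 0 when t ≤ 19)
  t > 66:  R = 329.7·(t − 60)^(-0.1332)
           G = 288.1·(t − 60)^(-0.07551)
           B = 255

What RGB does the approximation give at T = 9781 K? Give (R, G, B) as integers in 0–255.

t = 9781/100 = 97.81; the t > 66 branch applies.
R = 329.7·(97.81 − 60)^(-0.1332) = 329.7·37.81^(-0.1332) = 329.7·0.61640 = 203.227.
G = 288.1·(97.81 − 60)^(-0.07551) = 288.1·37.81^(-0.07551) = 288.1·0.76011 = 218.987.
B = 255 by definition for t > 66.
Rounded: (203, 219, 255).

(203, 219, 255)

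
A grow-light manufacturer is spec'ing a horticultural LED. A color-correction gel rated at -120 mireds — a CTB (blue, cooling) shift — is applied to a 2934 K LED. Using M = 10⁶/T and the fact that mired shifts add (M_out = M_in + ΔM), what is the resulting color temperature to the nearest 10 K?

M_in = 10⁶/2934 = 340.83 mireds.
M_out = 340.83 + (-120) = 220.83 mireds.
T_out = 10⁶/220.83 = 4528.3 K → 4530 K.

4530 K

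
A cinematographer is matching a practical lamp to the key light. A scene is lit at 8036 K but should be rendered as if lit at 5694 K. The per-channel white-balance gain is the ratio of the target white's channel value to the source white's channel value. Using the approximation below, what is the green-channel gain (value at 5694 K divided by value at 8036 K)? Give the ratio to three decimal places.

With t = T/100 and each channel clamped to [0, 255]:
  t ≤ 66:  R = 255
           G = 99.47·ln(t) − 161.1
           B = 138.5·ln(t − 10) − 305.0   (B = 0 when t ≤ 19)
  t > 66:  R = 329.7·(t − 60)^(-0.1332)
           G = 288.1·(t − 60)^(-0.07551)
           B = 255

1.050

At 8036 K (t = 80.36):
  G = 288.1·(80.36 − 60)^(-0.07551) = 288.1·20.36^(-0.07551) = 288.1·0.79648 = 229.466.
At 5694 K (t = 56.94):
  G = 99.47·ln 56.94 − 161.1 = 99.47·4.0420 − 161.1 = 240.958.
Gain = 240.958 / 229.466 = 1.0501 → 1.050.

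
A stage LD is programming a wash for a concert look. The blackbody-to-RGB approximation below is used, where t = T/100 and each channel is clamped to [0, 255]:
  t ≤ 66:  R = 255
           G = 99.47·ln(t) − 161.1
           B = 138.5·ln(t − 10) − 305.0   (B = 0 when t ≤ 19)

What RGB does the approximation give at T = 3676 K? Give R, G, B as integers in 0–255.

R=255, G=197, B=150

t = 3676/100 = 36.76; the t ≤ 66 branch applies.
R = 255 by definition for t ≤ 66.
G = 99.47·ln 36.76 − 161.1 = 99.47·3.6044 − 161.1 = 197.431.
B = 138.5·ln(36.76 − 10) − 305.0 = 138.5·ln 26.76 − 305.0 = 138.5·3.2869 − 305.0 = 150.237.
Rounded: (255, 197, 150).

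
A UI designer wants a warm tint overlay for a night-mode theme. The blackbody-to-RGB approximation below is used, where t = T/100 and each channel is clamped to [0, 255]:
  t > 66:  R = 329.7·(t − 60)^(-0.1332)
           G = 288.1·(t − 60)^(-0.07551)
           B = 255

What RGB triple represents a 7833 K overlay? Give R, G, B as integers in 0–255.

t = 7833/100 = 78.33; the t > 66 branch applies.
R = 329.7·(78.33 − 60)^(-0.1332) = 329.7·18.33^(-0.1332) = 329.7·0.67881 = 223.803.
G = 288.1·(78.33 − 60)^(-0.07551) = 288.1·18.33^(-0.07551) = 288.1·0.80282 = 231.293.
B = 255 by definition for t > 66.
Rounded: (224, 231, 255).

R=224, G=231, B=255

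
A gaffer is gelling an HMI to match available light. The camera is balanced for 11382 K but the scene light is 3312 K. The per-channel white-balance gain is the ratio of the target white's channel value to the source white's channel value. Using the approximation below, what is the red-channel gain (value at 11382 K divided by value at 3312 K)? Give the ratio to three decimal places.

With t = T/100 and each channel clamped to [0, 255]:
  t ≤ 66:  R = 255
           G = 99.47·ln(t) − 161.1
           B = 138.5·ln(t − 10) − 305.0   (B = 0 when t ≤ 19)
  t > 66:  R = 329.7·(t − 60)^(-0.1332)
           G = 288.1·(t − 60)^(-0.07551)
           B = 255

0.760

At 3312 K (t = 33.12):
  R = 255 by definition for t ≤ 66.
At 11382 K (t = 113.82):
  R = 329.7·(113.82 − 60)^(-0.1332) = 329.7·53.82^(-0.1332) = 329.7·0.58808 = 193.891.
Gain = 193.891 / 255.000 = 0.7604 → 0.760.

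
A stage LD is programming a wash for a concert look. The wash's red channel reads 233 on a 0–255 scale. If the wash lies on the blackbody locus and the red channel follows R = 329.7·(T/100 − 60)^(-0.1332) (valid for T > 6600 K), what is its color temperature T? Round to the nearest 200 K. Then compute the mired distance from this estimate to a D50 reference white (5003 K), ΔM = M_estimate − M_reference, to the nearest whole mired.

(t − 60)^(-0.1332) = 233/329.7 = 0.70670.
t − 60 = 0.70670^(1/-0.1332) = 0.70670^(-7.508) = 13.547, so t = 73.547.
T = 100·t = 7355 K → 7400 K to the nearest 200 K.
M_estimate = 10⁶/7400 = 135.14; M_reference = 10⁶/5003 = 199.88.
ΔM = 135.14 − 199.88 = -64.74 → -65 mireds.

-65 mireds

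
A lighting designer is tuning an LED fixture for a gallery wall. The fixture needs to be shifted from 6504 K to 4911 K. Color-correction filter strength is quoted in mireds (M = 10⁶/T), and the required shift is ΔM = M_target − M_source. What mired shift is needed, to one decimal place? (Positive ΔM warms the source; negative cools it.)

+49.9 mireds

M_source = 10⁶/6504 = 153.752; M_target = 10⁶/4911 = 203.625.
ΔM = 203.625 − 153.752 = 49.873 → +49.9 mireds, a warming shift.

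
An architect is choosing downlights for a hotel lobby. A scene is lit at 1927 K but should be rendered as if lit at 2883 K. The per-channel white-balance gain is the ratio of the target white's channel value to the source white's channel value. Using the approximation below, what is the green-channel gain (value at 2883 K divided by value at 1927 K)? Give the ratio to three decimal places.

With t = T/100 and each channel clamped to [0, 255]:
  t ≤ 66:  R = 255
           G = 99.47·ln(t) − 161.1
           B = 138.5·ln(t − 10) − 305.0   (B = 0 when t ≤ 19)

1.301

At 1927 K (t = 19.27):
  G = 99.47·ln 19.27 − 161.1 = 99.47·2.9585 − 161.1 = 133.187.
At 2883 K (t = 28.83):
  G = 99.47·ln 28.83 − 161.1 = 99.47·3.3614 − 161.1 = 173.260.
Gain = 173.260 / 133.187 = 1.3009 → 1.301.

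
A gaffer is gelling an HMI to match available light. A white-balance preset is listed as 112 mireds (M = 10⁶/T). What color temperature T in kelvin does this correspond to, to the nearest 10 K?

8930 K

T = 10⁶ / 112 = 8928.57 K → 8930 K.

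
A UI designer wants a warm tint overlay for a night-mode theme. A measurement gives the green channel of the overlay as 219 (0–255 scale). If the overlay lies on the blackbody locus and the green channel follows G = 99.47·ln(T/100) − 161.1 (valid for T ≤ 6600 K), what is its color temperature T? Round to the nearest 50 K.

4550 K

ln t = (219 + 161.1) / 99.47 = 3.8213.
t = e^3.8213 = 45.661.
T = 100·t = 4566 K → 4550 K to the nearest 50 K.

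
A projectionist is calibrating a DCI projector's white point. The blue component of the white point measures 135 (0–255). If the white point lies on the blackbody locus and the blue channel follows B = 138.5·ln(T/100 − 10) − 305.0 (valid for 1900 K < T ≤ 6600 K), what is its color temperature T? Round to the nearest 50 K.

ln(t − 10) = (135 + 305.0) / 138.5 = 3.1769.
t − 10 = e^3.1769 = 23.972, so t = 33.972.
T = 100·t = 3397 K → 3400 K to the nearest 50 K.

3400 K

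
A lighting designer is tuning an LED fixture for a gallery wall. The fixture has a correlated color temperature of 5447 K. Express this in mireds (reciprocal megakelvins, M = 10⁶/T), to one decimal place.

183.6 mireds

M = 10⁶ / 5447 = 183.587 → 183.6 mireds.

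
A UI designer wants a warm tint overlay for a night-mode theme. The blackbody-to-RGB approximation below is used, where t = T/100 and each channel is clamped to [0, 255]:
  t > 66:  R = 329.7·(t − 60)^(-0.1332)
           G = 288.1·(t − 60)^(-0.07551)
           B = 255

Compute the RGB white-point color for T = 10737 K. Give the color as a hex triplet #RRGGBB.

#C5D7FF

t = 10737/100 = 107.37; the t > 66 branch applies.
R = 329.7·(107.37 − 60)^(-0.1332) = 329.7·47.37^(-0.1332) = 329.7·0.59817 = 197.216.
G = 288.1·(107.37 − 60)^(-0.07551) = 288.1·47.37^(-0.07551) = 288.1·0.74728 = 215.291.
B = 255 by definition for t > 66.
Rounded: (197, 215, 255).
In hex: #C5D7FF.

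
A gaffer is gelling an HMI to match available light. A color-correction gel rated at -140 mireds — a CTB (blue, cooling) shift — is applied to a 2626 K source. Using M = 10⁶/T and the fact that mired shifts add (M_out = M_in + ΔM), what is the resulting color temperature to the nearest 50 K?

M_in = 10⁶/2626 = 380.81 mireds.
M_out = 380.81 + (-140) = 240.81 mireds.
T_out = 10⁶/240.81 = 4152.7 K → 4150 K.

4150 K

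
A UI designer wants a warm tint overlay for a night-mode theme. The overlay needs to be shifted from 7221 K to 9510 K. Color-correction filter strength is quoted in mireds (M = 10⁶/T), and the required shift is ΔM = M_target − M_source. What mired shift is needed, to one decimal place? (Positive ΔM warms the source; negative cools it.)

M_source = 10⁶/7221 = 138.485; M_target = 10⁶/9510 = 105.152.
ΔM = 105.152 − 138.485 = -33.333 → -33.3 mireds, a cooling shift.

-33.3 mireds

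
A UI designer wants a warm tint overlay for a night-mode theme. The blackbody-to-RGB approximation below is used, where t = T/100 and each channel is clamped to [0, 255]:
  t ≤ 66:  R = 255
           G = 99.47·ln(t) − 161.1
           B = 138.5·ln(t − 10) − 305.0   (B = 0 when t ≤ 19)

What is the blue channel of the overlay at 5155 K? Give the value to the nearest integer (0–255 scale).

211

t = 5155/100 = 51.55; the t ≤ 66 branch applies.
B = 138.5·ln(51.55 − 10) − 305.0 = 138.5·ln 41.55 − 305.0 = 138.5·3.7269 − 305.0 = 211.175.
Rounded: 211.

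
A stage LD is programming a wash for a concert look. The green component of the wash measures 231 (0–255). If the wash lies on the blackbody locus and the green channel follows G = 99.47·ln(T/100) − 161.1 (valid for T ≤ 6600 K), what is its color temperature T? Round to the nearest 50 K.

5150 K

ln t = (231 + 161.1) / 99.47 = 3.9419.
t = e^3.9419 = 51.516.
T = 100·t = 5152 K → 5150 K to the nearest 50 K.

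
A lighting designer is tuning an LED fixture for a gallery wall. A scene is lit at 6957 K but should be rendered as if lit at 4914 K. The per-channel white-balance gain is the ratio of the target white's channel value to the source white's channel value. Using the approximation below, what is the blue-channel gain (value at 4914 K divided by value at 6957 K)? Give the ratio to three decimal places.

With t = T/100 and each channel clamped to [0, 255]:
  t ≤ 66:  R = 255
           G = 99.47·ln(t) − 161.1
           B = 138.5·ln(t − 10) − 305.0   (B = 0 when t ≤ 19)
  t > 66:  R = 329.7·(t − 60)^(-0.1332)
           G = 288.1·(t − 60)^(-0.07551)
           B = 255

At 6957 K (t = 69.57):
  B = 255 by definition for t > 66.
At 4914 K (t = 49.14):
  B = 138.5·ln(49.14 − 10) − 305.0 = 138.5·ln 39.14 − 305.0 = 138.5·3.6671 − 305.0 = 202.900.
Gain = 202.900 / 255.000 = 0.7957 → 0.796.

0.796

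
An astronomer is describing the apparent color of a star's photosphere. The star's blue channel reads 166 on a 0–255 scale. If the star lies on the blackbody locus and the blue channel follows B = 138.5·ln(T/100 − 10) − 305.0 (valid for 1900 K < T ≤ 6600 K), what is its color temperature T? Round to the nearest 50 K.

4000 K

ln(t − 10) = (166 + 305.0) / 138.5 = 3.4007.
t − 10 = e^3.4007 = 29.986, so t = 39.986.
T = 100·t = 3999 K → 4000 K to the nearest 50 K.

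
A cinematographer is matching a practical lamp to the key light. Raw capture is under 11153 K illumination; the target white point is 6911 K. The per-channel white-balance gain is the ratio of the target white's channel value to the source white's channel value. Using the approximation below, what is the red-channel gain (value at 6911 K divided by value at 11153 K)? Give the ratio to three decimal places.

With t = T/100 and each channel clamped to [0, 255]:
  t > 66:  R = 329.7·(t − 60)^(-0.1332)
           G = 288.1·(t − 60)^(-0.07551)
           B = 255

At 11153 K (t = 111.53):
  R = 329.7·(111.53 − 60)^(-0.1332) = 329.7·51.53^(-0.1332) = 329.7·0.59150 = 195.017.
At 6911 K (t = 69.11):
  R = 329.7·(69.11 − 60)^(-0.1332) = 329.7·9.11^(-0.1332) = 329.7·0.74506 = 245.647.
Gain = 245.647 / 195.017 = 1.2596 → 1.260.

1.260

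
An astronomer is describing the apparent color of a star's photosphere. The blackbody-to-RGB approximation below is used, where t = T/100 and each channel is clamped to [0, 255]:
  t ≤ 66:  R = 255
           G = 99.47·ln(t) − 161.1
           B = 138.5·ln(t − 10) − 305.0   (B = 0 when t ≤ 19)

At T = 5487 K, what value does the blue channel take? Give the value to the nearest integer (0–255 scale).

t = 5487/100 = 54.87; the t ≤ 66 branch applies.
B = 138.5·ln(54.87 − 10) − 305.0 = 138.5·ln 44.87 − 305.0 = 138.5·3.8038 − 305.0 = 221.822.
Rounded: 222.

222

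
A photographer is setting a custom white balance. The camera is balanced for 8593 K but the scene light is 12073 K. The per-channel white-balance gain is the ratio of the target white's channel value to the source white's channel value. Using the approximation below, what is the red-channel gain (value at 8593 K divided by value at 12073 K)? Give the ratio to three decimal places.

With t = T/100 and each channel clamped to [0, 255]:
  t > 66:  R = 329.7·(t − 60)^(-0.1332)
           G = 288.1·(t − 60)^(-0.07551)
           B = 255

At 12073 K (t = 120.73):
  R = 329.7·(120.73 − 60)^(-0.1332) = 329.7·60.73^(-0.1332) = 329.7·0.57870 = 190.796.
At 8593 K (t = 85.93):
  R = 329.7·(85.93 − 60)^(-0.1332) = 329.7·25.93^(-0.1332) = 329.7·0.64816 = 213.698.
Gain = 213.698 / 190.796 = 1.1200 → 1.120.

1.120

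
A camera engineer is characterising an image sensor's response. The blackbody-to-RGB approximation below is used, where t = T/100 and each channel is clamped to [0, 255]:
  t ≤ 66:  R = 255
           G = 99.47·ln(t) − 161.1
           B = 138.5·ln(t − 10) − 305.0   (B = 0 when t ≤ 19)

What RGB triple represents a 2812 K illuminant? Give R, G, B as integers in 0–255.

R=255, G=171, B=96

t = 2812/100 = 28.12; the t ≤ 66 branch applies.
R = 255 by definition for t ≤ 66.
G = 99.47·ln 28.12 − 161.1 = 99.47·3.3365 − 161.1 = 170.780.
B = 138.5·ln(28.12 − 10) − 305.0 = 138.5·ln 18.12 − 305.0 = 138.5·2.8970 − 305.0 = 96.237.
Rounded: (255, 171, 96).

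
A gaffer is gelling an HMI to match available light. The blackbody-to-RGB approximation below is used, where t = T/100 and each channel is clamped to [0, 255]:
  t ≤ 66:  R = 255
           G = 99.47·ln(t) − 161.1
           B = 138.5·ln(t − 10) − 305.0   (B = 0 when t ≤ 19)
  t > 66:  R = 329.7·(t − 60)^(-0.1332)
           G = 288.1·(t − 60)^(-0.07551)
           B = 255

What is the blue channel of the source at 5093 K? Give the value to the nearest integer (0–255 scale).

209

t = 5093/100 = 50.93; the t ≤ 66 branch applies.
B = 138.5·ln(50.93 − 10) − 305.0 = 138.5·ln 40.93 − 305.0 = 138.5·3.7119 − 305.0 = 209.093.
Rounded: 209.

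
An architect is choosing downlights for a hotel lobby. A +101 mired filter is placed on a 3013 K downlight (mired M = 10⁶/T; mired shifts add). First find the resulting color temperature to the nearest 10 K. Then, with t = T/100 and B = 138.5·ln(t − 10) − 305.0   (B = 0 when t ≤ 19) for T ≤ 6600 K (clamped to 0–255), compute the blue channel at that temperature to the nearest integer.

M_in = 10⁶/3013 = 331.90; M_out = 331.90 + (+101) = 432.90.
T_out = 10⁶/432.90 = 2310.0 K → 2310 K; t = 23.1.
B = 138.5·ln(23.1 − 10) − 305.0 = 138.5·ln 13.1 − 305.0 = 138.5·2.5726 − 305.0 = 51.307.
Rounded: 51.

51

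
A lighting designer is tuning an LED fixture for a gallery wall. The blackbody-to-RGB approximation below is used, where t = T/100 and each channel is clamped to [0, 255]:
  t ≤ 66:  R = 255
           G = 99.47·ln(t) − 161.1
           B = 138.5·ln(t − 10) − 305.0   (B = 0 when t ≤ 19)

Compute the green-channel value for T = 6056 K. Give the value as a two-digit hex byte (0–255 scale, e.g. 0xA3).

t = 6056/100 = 60.56; the t ≤ 66 branch applies.
G = 99.47·ln 60.56 − 161.1 = 99.47·4.1036 − 161.1 = 247.089.
Rounded: 247; in hex, 0xF7.

0xF7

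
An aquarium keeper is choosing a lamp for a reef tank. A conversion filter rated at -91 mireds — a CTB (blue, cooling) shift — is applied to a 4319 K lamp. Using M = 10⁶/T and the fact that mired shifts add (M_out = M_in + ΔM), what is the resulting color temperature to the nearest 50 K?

7100 K

M_in = 10⁶/4319 = 231.54 mireds.
M_out = 231.54 + (-91) = 140.54 mireds.
T_out = 10⁶/140.54 = 7115.7 K → 7100 K.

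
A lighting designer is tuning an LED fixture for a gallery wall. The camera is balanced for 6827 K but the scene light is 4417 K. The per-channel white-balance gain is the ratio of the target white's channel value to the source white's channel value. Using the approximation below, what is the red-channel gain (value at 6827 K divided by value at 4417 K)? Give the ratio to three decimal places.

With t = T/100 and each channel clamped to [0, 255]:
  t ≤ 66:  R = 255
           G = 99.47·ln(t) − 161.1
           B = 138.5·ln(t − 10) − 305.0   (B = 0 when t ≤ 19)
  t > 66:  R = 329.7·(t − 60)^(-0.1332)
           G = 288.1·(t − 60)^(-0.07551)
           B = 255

At 4417 K (t = 44.17):
  R = 255 by definition for t ≤ 66.
At 6827 K (t = 68.27):
  R = 329.7·(68.27 − 60)^(-0.1332) = 329.7·8.27^(-0.1332) = 329.7·0.75472 = 248.833.
Gain = 248.833 / 255.000 = 0.9758 → 0.976.

0.976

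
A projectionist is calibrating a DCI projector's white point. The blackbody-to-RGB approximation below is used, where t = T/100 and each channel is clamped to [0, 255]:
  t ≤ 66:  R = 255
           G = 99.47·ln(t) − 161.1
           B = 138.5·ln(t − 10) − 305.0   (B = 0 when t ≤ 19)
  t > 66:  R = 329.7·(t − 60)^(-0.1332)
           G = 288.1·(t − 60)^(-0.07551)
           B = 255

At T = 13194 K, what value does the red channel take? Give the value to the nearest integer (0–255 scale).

t = 13194/100 = 131.94; the t > 66 branch applies.
R = 329.7·(131.94 − 60)^(-0.1332) = 329.7·71.94^(-0.1332) = 329.7·0.56579 = 186.539.
Rounded: 187.

187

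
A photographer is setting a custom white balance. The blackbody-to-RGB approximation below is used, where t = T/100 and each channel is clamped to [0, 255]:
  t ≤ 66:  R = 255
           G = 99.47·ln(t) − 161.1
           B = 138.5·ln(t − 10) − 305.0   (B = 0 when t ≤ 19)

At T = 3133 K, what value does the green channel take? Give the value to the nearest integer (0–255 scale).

182

t = 3133/100 = 31.33; the t ≤ 66 branch applies.
G = 99.47·ln 31.33 − 161.1 = 99.47·3.4446 − 161.1 = 181.532.
Rounded: 182.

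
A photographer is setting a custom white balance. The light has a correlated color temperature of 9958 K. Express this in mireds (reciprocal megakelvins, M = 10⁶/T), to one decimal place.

M = 10⁶ / 9958 = 100.422 → 100.4 mireds.

100.4 mireds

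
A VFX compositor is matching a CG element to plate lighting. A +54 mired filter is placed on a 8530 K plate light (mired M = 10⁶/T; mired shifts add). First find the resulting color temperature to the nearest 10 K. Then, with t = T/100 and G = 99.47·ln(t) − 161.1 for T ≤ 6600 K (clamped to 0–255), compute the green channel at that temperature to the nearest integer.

243

M_in = 10⁶/8530 = 117.23; M_out = 117.23 + (+54) = 171.23.
T_out = 10⁶/171.23 = 5840.0 K → 5840 K; t = 58.4.
G = 99.47·ln 58.4 − 161.1 = 99.47·4.0673 − 161.1 = 243.476.
Rounded: 243.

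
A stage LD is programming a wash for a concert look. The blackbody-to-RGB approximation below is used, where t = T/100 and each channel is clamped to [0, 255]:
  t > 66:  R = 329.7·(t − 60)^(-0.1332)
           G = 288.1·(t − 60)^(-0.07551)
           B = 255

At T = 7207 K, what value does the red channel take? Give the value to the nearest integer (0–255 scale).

237

t = 7207/100 = 72.07; the t > 66 branch applies.
R = 329.7·(72.07 − 60)^(-0.1332) = 329.7·12.07^(-0.1332) = 329.7·0.71766 = 236.611.
Rounded: 237.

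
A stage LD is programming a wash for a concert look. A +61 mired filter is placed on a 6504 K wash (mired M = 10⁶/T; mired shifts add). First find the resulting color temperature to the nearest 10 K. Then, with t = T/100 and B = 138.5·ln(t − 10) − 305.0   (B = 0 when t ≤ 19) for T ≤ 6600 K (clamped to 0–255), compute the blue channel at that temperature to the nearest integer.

M_in = 10⁶/6504 = 153.75; M_out = 153.75 + (+61) = 214.75.
T_out = 10⁶/214.75 = 4656.5 K → 4660 K; t = 46.6.
B = 138.5·ln(46.6 − 10) − 305.0 = 138.5·ln 36.6 − 305.0 = 138.5·3.6000 − 305.0 = 193.607.
Rounded: 194.

194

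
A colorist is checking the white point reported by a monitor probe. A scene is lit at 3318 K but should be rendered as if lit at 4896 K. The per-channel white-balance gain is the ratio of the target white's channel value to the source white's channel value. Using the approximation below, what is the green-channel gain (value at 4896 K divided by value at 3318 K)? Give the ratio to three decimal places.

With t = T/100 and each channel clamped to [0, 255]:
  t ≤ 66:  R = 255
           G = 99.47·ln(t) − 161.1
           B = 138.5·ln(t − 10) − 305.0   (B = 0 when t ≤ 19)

1.207

At 3318 K (t = 33.18):
  G = 99.47·ln 33.18 − 161.1 = 99.47·3.5019 − 161.1 = 187.239.
At 4896 K (t = 48.96):
  G = 99.47·ln 48.96 − 161.1 = 99.47·3.8910 − 161.1 = 225.938.
Gain = 225.938 / 187.239 = 1.2067 → 1.207.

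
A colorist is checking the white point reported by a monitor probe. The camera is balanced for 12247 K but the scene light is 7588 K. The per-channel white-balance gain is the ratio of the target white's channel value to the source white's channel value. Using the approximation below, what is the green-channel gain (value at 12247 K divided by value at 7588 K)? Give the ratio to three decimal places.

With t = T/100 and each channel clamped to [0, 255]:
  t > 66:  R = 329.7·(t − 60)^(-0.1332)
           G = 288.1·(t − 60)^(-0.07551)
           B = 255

At 7588 K (t = 75.88):
  G = 288.1·(75.88 − 60)^(-0.07551) = 288.1·15.88^(-0.07551) = 288.1·0.81157 = 233.812.
At 12247 K (t = 122.47):
  G = 288.1·(122.47 − 60)^(-0.07551) = 288.1·62.47^(-0.07551) = 288.1·0.73183 = 210.840.
Gain = 210.840 / 233.812 = 0.9017 → 0.902.

0.902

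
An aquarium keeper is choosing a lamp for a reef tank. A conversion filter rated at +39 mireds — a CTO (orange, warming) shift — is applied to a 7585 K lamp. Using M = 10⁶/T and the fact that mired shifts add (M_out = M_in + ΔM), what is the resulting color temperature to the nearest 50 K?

M_in = 10⁶/7585 = 131.84 mireds.
M_out = 131.84 + (+39) = 170.84 mireds.
T_out = 10⁶/170.84 = 5853.5 K → 5850 K.

5850 K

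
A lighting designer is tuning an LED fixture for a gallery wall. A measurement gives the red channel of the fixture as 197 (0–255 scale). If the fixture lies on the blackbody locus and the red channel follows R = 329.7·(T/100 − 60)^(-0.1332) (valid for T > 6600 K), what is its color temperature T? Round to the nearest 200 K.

(t − 60)^(-0.1332) = 197/329.7 = 0.59751.
t − 60 = 0.59751^(1/-0.1332) = 0.59751^(-7.508) = 47.761, so t = 107.761.
T = 100·t = 10776 K → 10800 K to the nearest 200 K.

10800 K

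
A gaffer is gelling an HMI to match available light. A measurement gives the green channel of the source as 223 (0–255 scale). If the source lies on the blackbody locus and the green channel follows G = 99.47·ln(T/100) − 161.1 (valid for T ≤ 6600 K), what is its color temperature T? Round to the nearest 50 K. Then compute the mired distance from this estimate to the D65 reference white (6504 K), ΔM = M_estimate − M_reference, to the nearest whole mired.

ln t = (223 + 161.1) / 99.47 = 3.8615.
t = e^3.8615 = 47.535.
T = 100·t = 4753 K → 4750 K to the nearest 50 K.
M_estimate = 10⁶/4750 = 210.53; M_reference = 10⁶/6504 = 153.75.
ΔM = 210.53 − 153.75 = 56.77 → +57 mireds.

+57 mireds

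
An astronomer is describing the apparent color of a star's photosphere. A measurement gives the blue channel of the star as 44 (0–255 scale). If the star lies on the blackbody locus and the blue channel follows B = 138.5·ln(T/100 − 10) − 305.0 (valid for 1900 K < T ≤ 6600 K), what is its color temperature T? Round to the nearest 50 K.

2250 K

ln(t − 10) = (44 + 305.0) / 138.5 = 2.5199.
t − 10 = e^2.5199 = 12.427, so t = 22.427.
T = 100·t = 2243 K → 2250 K to the nearest 50 K.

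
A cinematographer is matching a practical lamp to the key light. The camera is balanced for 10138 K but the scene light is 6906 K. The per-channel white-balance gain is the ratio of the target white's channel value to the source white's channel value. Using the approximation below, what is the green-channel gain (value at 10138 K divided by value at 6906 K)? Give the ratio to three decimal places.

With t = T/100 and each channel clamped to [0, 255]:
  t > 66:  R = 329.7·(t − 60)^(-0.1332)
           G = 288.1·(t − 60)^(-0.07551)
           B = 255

0.892

At 6906 K (t = 69.06):
  G = 288.1·(69.06 − 60)^(-0.07551) = 288.1·9.06^(-0.07551) = 288.1·0.84670 = 243.933.
At 10138 K (t = 101.38):
  G = 288.1·(101.38 − 60)^(-0.07551) = 288.1·41.38^(-0.07551) = 288.1·0.75495 = 217.500.
Gain = 217.500 / 243.933 = 0.8916 → 0.892.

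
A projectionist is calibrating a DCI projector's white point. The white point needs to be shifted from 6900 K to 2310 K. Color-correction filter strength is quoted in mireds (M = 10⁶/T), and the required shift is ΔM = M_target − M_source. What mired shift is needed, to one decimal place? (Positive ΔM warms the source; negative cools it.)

M_source = 10⁶/6900 = 144.928; M_target = 10⁶/2310 = 432.900.
ΔM = 432.900 − 144.928 = 287.973 → +288.0 mireds, a warming shift.

+288.0 mireds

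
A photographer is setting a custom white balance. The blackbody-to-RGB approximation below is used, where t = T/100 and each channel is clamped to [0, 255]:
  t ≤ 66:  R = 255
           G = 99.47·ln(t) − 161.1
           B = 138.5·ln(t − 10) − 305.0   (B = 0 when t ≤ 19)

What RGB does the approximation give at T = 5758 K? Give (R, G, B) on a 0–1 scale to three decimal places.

t = 5758/100 = 57.58; the t ≤ 66 branch applies.
R = 255 by definition for t ≤ 66.
G = 99.47·ln 57.58 − 161.1 = 99.47·4.0532 − 161.1 = 242.069.
B = 138.5·ln(57.58 − 10) − 305.0 = 138.5·ln 47.58 − 305.0 = 138.5·3.8624 − 305.0 = 229.944.
Dividing each by 255: (1.0000, 0.9493, 0.9017) → (1.000, 0.949, 0.902).

(1.000, 0.949, 0.902)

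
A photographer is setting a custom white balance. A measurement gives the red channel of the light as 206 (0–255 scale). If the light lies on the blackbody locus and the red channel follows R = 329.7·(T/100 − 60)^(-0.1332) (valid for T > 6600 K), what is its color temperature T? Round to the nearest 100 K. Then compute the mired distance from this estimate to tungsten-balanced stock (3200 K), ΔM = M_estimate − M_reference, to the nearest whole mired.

-206 mireds

(t − 60)^(-0.1332) = 206/329.7 = 0.62481.
t − 60 = 0.62481^(1/-0.1332) = 0.62481^(-7.508) = 34.152, so t = 94.152.
T = 100·t = 9415 K → 9400 K to the nearest 100 K.
M_estimate = 10⁶/9400 = 106.38; M_reference = 10⁶/3200 = 312.50.
ΔM = 106.38 − 312.50 = -206.12 → -206 mireds.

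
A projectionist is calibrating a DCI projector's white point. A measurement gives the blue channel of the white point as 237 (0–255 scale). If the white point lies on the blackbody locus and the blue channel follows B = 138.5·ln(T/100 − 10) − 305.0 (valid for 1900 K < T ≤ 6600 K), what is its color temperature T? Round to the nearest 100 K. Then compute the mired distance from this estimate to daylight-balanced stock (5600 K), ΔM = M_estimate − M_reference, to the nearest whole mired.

ln(t − 10) = (237 + 305.0) / 138.5 = 3.9134.
t − 10 = e^3.9134 = 50.067, so t = 60.067.
T = 100·t = 6007 K → 6000 K to the nearest 100 K.
M_estimate = 10⁶/6000 = 166.67; M_reference = 10⁶/5600 = 178.57.
ΔM = 166.67 − 178.57 = -11.90 → -12 mireds.

-12 mireds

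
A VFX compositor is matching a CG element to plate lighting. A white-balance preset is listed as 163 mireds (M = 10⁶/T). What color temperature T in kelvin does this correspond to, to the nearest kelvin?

T = 10⁶ / 163 = 6134.97 K → 6135 K.

6135 K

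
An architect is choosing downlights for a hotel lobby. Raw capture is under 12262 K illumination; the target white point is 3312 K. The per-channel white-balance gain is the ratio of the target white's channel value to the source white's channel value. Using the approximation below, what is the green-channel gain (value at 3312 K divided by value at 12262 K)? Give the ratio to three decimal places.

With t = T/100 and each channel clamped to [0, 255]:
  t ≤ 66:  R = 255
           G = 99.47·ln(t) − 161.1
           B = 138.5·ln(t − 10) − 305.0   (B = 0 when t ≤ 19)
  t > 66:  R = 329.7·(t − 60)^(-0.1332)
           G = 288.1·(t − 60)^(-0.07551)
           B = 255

0.887

At 12262 K (t = 122.62):
  G = 288.1·(122.62 − 60)^(-0.07551) = 288.1·62.62^(-0.07551) = 288.1·0.73170 = 210.801.
At 3312 K (t = 33.12):
  G = 99.47·ln 33.12 − 161.1 = 99.47·3.5001 − 161.1 = 187.059.
Gain = 187.059 / 210.801 = 0.8874 → 0.887.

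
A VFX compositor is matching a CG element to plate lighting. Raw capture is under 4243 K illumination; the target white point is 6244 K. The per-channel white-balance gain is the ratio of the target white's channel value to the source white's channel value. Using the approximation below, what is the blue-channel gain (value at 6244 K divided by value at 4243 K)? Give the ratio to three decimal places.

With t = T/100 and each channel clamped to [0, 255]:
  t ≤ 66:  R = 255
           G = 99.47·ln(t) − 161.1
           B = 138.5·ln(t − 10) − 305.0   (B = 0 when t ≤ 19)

At 4243 K (t = 42.43):
  B = 138.5·ln(42.43 − 10) − 305.0 = 138.5·ln 32.43 − 305.0 = 138.5·3.4791 − 305.0 = 176.853.
At 6244 K (t = 62.44):
  B = 138.5·ln(62.44 − 10) − 305.0 = 138.5·ln 52.44 − 305.0 = 138.5·3.9597 − 305.0 = 243.414.
Gain = 243.414 / 176.853 = 1.3764 → 1.376.

1.376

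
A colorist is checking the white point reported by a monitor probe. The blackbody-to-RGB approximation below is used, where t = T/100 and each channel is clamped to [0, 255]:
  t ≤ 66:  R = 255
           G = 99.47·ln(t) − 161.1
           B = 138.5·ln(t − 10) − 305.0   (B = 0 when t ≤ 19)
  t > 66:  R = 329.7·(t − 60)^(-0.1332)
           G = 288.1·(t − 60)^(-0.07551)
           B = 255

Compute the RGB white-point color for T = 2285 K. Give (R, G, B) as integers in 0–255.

(255, 150, 49)

t = 2285/100 = 22.85; the t ≤ 66 branch applies.
R = 255 by definition for t ≤ 66.
G = 99.47·ln 22.85 − 161.1 = 99.47·3.1290 − 161.1 = 150.137.
B = 138.5·ln(22.85 − 10) − 305.0 = 138.5·ln 12.85 − 305.0 = 138.5·2.5533 − 305.0 = 48.638.
Rounded: (255, 150, 49).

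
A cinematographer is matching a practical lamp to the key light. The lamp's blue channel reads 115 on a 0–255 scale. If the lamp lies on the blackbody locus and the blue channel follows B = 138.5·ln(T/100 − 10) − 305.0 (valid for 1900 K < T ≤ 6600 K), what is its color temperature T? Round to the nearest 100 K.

ln(t − 10) = (115 + 305.0) / 138.5 = 3.0325.
t − 10 = e^3.0325 = 20.749, so t = 30.749.
T = 100·t = 3075 K → 3100 K to the nearest 100 K.

3100 K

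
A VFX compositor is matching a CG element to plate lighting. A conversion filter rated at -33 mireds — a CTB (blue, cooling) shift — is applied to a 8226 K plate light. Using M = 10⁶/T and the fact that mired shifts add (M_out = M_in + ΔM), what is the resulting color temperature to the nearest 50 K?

M_in = 10⁶/8226 = 121.57 mireds.
M_out = 121.57 + (-33) = 88.57 mireds.
T_out = 10⁶/88.57 = 11291.0 K → 11300 K.

11300 K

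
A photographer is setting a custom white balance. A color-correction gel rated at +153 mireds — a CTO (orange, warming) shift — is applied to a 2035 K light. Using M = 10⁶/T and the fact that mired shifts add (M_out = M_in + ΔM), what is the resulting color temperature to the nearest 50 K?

1550 K

M_in = 10⁶/2035 = 491.40 mireds.
M_out = 491.40 + (+153) = 644.40 mireds.
T_out = 10⁶/644.40 = 1551.8 K → 1550 K.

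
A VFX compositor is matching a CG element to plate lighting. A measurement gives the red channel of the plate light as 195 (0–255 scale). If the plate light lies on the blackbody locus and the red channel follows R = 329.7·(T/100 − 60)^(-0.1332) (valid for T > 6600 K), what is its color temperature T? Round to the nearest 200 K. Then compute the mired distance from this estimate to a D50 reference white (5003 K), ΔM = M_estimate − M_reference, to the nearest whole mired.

(t − 60)^(-0.1332) = 195/329.7 = 0.59145.
t − 60 = 0.59145^(1/-0.1332) = 0.59145^(-7.508) = 51.564, so t = 111.564.
T = 100·t = 11156 K → 11200 K to the nearest 200 K.
M_estimate = 10⁶/11200 = 89.29; M_reference = 10⁶/5003 = 199.88.
ΔM = 89.29 − 199.88 = -110.59 → -111 mireds.

-111 mireds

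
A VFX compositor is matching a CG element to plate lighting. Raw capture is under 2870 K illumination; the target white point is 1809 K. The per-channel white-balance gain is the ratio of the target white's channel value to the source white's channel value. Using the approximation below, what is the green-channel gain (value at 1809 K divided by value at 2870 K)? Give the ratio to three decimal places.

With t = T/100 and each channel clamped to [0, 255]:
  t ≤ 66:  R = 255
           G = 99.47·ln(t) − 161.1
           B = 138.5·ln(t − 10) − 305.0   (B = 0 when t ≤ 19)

0.734

At 2870 K (t = 28.7):
  G = 99.47·ln 28.7 − 161.1 = 99.47·3.3569 − 161.1 = 172.811.
At 1809 K (t = 18.09):
  G = 99.47·ln 18.09 − 161.1 = 99.47·2.8954 − 161.1 = 126.901.
Gain = 126.901 / 172.811 = 0.7343 → 0.734.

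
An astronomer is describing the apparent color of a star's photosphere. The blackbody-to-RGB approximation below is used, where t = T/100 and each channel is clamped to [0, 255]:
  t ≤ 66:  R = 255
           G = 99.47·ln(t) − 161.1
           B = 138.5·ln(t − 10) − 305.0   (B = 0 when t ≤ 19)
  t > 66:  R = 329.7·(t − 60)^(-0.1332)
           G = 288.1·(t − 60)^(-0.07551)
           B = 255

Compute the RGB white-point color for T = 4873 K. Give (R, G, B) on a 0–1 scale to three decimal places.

t = 4873/100 = 48.73; the t ≤ 66 branch applies.
R = 255 by definition for t ≤ 66.
G = 99.47·ln 48.73 − 161.1 = 99.47·3.8863 − 161.1 = 225.470.
B = 138.5·ln(48.73 − 10) − 305.0 = 138.5·ln 38.73 − 305.0 = 138.5·3.6566 − 305.0 = 201.441.
Dividing each by 255: (1.0000, 0.8842, 0.7900) → (1.000, 0.884, 0.790).

(1.000, 0.884, 0.790)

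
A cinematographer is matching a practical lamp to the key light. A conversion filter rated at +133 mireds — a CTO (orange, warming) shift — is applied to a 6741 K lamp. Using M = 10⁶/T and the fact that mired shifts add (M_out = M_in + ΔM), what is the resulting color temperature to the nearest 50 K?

3550 K

M_in = 10⁶/6741 = 148.35 mireds.
M_out = 148.35 + (+133) = 281.35 mireds.
T_out = 10⁶/281.35 = 3554.3 K → 3550 K.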